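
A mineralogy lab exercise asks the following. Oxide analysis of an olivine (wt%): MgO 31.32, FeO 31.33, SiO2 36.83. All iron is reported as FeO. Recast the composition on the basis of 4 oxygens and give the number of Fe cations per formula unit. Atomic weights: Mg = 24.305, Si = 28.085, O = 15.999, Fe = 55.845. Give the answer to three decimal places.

MgO (M=40.304): mol = 0.77709; Mg = 0.77709, O = 0.77709.
FeO (M=71.844): mol = 0.43608; Fe = 0.43608, O = 0.43608.
SiO2 (M=60.083): mol = 0.61299; Si = 0.61299, O = 1.22598.
ΣO = 2.43915; factor = 4/ΣO = 1.63992.
Fe apfu = 0.43608 × 1.63992 = 0.715.

0.715 Fe apfu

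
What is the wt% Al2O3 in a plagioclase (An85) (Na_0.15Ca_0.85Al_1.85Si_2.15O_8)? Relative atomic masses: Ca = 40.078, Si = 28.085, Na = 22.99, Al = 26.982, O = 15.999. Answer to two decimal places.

M(Na_0.15Ca_0.85Al_1.85Si_2.15O_8) = 275.806 g/mol; M(Al2O3) = 101.961 g/mol.
Moles Al2O3 per formula unit = 1.85 Al ÷ 2 = 0.9250.
Al2O3 fraction = (0.9250 × 101.961) / 275.806 = 94.314/275.806 = 0.3420.

34.20 wt%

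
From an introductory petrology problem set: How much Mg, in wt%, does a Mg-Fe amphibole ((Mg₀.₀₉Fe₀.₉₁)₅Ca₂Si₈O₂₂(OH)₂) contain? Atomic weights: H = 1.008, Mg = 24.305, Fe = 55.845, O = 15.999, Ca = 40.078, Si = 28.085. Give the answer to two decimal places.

Formula mass = 0.45×24.305 + 4.55×55.845 + 2×40.078 + 8×28.085 + 24×15.999 + 2×1.008 = 955.860 g/mol, of which 10.937 g is Mg.
So Mg makes up 10.937/955.860 = 0.0114 of the mass, i.e. 1.14%.

1.14 wt%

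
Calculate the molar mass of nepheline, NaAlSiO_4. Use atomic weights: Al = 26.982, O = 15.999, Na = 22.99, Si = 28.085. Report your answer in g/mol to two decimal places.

142.05 g/mol

The formula mass is the sum 1(22.99) + 1(26.982) + 1(28.085) + 4(15.999).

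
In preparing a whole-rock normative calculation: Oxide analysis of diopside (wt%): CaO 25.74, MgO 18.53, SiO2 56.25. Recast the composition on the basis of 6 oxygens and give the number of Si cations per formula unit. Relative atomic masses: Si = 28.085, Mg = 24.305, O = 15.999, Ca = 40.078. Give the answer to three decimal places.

CaO: 25.74/56.077 = 0.45901 mol → 0.45901 mol Ca, 0.45901 mol O.
MgO: 18.53/40.304 = 0.45976 mol → 0.45976 mol Mg, 0.45976 mol O.
SiO2: 56.25/60.083 = 0.93620 mol → 0.93620 mol Si, 1.87240 mol O.
Total oxygen = 2.79117 mol. Normalization factor = 6/2.79117 = 2.14964.
Si per 6 O = 0.93620 × 2.14964 = 2.012.

2.012 Si apfu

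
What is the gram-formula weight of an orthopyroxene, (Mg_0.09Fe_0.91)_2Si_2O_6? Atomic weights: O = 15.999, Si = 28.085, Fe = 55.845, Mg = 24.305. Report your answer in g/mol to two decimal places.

258.18 g/mol

M = 0.18(24.305) + 1.82(55.845) + 2(28.085) + 6(15.999)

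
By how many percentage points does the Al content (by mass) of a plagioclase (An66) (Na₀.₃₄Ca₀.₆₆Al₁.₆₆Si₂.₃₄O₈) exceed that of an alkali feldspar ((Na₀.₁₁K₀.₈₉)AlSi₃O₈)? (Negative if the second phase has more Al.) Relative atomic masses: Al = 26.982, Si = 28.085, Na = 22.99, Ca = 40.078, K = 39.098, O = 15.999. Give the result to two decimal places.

6.66 percentage points

First mineral: 44.790 g Al in 272.769 g formula = 16.42 wt% Al.
Second mineral: 26.982 g Al in 276.555 g formula = 9.76 wt% Al.
16.42% − 9.76% gives a difference of 6.66 percentage points.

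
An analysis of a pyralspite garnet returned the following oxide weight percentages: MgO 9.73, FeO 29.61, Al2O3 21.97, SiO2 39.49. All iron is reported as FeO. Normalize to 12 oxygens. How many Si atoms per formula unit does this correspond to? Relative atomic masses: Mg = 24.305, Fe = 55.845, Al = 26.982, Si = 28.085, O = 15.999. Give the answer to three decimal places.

MgO (M=40.304): mol = 0.24142; Mg = 0.24142, O = 0.24142.
FeO (M=71.844): mol = 0.41214; Fe = 0.41214, O = 0.41214.
Al2O3 (M=101.961): mol = 0.21547; Al = 0.43094, O = 0.64641.
SiO2 (M=60.083): mol = 0.65726; Si = 0.65726, O = 1.31452.
ΣO = 2.61449; factor = 12/ΣO = 4.58981.
Si apfu = 0.65726 × 4.58981 = 3.017.

3.017 Si apfu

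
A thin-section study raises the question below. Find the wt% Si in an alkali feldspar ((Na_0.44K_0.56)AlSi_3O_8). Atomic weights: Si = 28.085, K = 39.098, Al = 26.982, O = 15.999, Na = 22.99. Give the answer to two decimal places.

31.06 wt%

Molar mass of (Na_0.44K_0.56)AlSi_3O_8: 0.44*22.99 + 0.56*39.098 + 1*26.982 + 3*28.085 + 8*15.999 = 271.239 g/mol.
Mass of Si per formula unit: 3 × 28.085 = 84.255 g.
Weight fraction Si = 84.255 / 271.239 = 0.3106.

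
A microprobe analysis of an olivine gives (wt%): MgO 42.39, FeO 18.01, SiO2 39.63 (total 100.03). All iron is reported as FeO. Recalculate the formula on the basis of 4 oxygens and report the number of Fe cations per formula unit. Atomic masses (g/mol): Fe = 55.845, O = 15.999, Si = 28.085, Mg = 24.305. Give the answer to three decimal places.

MgO: 42.39/40.304 = 1.05176 mol → 1.05176 mol Mg, 1.05176 mol O.
FeO: 18.01/71.844 = 0.25068 mol → 0.25068 mol Fe, 0.25068 mol O.
SiO2: 39.63/60.083 = 0.65959 mol → 0.65959 mol Si, 1.31918 mol O.
Total oxygen = 2.62162 mol. Normalization factor = 4/2.62162 = 1.52577.
Fe per 4 O = 0.25068 × 1.52577 = 0.382.

0.382 Fe apfu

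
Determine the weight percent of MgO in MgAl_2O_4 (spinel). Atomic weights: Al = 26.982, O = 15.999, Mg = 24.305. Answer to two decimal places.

Formula mass = 142.265 g/mol.
1 Mg → 1.0000 mol MgO per formula unit; M(MgO) = 40.304, so MgO mass = 40.304 g.
40.304/142.265 × 100 = 28.33 wt%.

28.33 wt%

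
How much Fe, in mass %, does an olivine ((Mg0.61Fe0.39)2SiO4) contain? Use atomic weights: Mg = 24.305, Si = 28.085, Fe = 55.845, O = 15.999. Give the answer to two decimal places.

Formula mass = 1.22×24.305 + 0.78×55.845 + 1×28.085 + 4×15.999 = 165.292 g/mol, of which 43.559 g is Fe.
So Fe makes up 43.559/165.292 = 0.2635 of the mass, i.e. 26.35%.

26.35 mass %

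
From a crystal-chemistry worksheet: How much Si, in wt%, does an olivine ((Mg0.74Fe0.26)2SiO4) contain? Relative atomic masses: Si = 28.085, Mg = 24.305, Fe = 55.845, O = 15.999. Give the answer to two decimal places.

Molar mass of (Mg0.74Fe0.26)2SiO4: 1.48·24.305 + 0.52·55.845 + 1·28.085 + 4·15.999 = 157.092 g/mol.
Mass of Si per formula unit: 1 × 28.085 = 28.085 g.
Weight fraction Si = 28.085 / 157.092 = 0.1788.

17.88 wt%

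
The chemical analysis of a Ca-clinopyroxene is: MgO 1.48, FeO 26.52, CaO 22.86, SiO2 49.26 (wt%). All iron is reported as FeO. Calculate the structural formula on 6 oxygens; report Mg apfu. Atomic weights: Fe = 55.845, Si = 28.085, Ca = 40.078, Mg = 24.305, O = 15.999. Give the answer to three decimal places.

0.090 Mg apfu

MgO: 1.48/40.304 = 0.03672 mol → 0.03672 mol Mg, 0.03672 mol O.
FeO: 26.52/71.844 = 0.36913 mol → 0.36913 mol Fe, 0.36913 mol O.
CaO: 22.86/56.077 = 0.40765 mol → 0.40765 mol Ca, 0.40765 mol O.
SiO2: 49.26/60.083 = 0.81987 mol → 0.81987 mol Si, 1.63974 mol O.
Total oxygen = 2.45324 mol. Normalization factor = 6/2.45324 = 2.44575.
Mg per 6 O = 0.03672 × 2.44575 = 0.090.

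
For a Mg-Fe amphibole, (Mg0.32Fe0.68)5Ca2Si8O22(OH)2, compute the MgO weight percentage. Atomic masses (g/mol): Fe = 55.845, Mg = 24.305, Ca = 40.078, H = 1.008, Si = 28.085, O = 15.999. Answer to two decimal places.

7.01 wt%

M((Mg0.32Fe0.68)5Ca2Si8O22(OH)2) = 919.589 g/mol; M(MgO) = 40.304 g/mol.
Moles MgO per formula unit = 1.60 Mg ÷ 1 = 1.6000.
MgO fraction = (1.6000 × 40.304) / 919.589 = 64.486/919.589 = 0.0701.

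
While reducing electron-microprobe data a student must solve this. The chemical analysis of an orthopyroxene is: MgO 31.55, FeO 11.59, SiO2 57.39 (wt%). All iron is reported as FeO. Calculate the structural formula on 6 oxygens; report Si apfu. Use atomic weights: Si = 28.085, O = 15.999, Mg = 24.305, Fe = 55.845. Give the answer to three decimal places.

31.55 wt% MgO ÷ 40.304 g/mol = 0.78280 mol, giving 0.78280 Mg and 0.78280 O.
11.59 wt% FeO ÷ 71.844 g/mol = 0.16132 mol, giving 0.16132 Fe and 0.16132 O.
57.39 wt% SiO2 ÷ 60.083 g/mol = 0.95518 mol, giving 0.95518 Si and 1.91036 O.
Oxygen sums to 2.85448; scaling by 6/2.85448 = 2.10196 puts the formula on 6 O.
Si: 0.95518 × 2.10196 = 2.008 atoms per formula unit.

2.008 Si apfu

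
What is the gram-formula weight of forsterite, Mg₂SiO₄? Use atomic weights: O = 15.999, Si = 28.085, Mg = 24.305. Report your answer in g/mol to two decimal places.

The formula mass is the sum 2×24.305 + 1×28.085 + 4×15.999.

140.69 g/mol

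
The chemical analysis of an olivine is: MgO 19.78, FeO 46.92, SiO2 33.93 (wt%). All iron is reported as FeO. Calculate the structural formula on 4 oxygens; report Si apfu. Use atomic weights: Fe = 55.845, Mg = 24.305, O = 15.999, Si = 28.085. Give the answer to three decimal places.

19.78 wt% MgO ÷ 40.304 g/mol = 0.49077 mol, giving 0.49077 Mg and 0.49077 O.
46.92 wt% FeO ÷ 71.844 g/mol = 0.65308 mol, giving 0.65308 Fe and 0.65308 O.
33.93 wt% SiO2 ÷ 60.083 g/mol = 0.56472 mol, giving 0.56472 Si and 1.12944 O.
Oxygen sums to 2.27329; scaling by 4/2.27329 = 1.75956 puts the formula on 4 O.
Si: 0.56472 × 1.75956 = 0.994 atoms per formula unit.

0.994 Si apfu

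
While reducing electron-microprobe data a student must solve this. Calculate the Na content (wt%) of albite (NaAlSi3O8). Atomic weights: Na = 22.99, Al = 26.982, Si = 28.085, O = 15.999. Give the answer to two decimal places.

8.77 wt%

Molar mass of NaAlSi3O8: 1·22.99 + 1·26.982 + 3·28.085 + 8·15.999 = 262.219 g/mol.
Mass of Na per formula unit: 1 × 22.99 = 22.990 g.
Weight fraction Na = 22.990 / 262.219 = 0.0877.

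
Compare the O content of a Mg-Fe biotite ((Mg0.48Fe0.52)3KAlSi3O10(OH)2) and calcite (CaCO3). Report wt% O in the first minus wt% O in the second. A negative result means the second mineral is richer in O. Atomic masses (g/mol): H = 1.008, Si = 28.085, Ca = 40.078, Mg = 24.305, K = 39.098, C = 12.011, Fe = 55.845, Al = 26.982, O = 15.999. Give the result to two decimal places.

First mineral: 191.988 g O in 466.456 g formula = 41.16 wt% O.
Second mineral: 47.997 g O in 100.086 g formula = 47.96 wt% O.
41.16% − 47.96% gives a difference of -6.80 percentage points.

-6.80 percentage points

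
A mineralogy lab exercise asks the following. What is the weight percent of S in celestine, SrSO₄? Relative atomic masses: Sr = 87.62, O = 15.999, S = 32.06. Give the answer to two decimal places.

Formula mass = 1*87.62 + 1*32.06 + 4*15.999 = 183.676 g/mol, of which 32.060 g is S.
So S makes up 32.060/183.676 = 0.1745 of the mass, i.e. 17.45%.

17.45 mass %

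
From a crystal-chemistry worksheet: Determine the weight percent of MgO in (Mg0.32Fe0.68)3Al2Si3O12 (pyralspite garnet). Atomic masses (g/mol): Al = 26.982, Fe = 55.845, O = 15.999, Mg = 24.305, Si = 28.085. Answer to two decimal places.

8.28 wt%

Formula mass = 467.464 g/mol.
0.96 Mg → 0.9600 mol MgO per formula unit; M(MgO) = 40.304, so MgO mass = 38.692 g.
38.692/467.464 × 100 = 8.28 wt%.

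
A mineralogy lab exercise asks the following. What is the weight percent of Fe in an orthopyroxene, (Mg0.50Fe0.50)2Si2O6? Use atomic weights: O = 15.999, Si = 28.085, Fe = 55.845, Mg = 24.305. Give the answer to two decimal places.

24.04 mass %

Molar mass of (Mg0.50Fe0.50)2Si2O6: 1·24.305 + 1·55.845 + 2·28.085 + 6·15.999 = 232.314 g/mol.
Mass of Fe per formula unit: 1 × 55.845 = 55.845 g.
Weight fraction Fe = 55.845 / 232.314 = 0.2404.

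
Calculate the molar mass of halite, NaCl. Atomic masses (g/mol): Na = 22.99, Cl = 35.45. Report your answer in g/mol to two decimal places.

M = 1*22.99 + 1*35.45

58.44 g/mol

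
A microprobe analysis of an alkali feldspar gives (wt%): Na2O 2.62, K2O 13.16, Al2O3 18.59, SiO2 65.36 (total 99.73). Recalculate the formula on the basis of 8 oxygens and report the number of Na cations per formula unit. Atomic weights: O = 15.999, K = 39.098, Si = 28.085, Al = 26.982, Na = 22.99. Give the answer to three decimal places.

0.233 Na apfu

Na2O (M=61.979): mol = 0.04227; Na = 0.08454, O = 0.04227.
K2O (M=94.195): mol = 0.13971; K = 0.27942, O = 0.13971.
Al2O3 (M=101.961): mol = 0.18232; Al = 0.36464, O = 0.54696.
SiO2 (M=60.083): mol = 1.08783; Si = 1.08783, O = 2.17566.
ΣO = 2.90460; factor = 8/ΣO = 2.75425.
Na apfu = 0.08454 × 2.75425 = 0.233.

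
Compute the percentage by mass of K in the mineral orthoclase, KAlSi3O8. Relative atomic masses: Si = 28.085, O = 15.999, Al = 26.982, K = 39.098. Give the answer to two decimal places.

Formula mass = 1×39.098 + 1×26.982 + 3×28.085 + 8×15.999 = 278.327 g/mol, of which 39.098 g is K.
So K makes up 39.098/278.327 = 0.1405 of the mass, i.e. 14.05%.

14.05 wt%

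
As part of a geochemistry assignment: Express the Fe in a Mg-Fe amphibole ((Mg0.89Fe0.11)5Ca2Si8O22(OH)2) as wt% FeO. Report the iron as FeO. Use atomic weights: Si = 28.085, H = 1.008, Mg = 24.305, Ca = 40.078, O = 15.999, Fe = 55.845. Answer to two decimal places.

4.76 wt%

Formula mass = 829.700 g/mol.
0.55 Fe → 0.5500 mol FeO per formula unit; M(FeO) = 71.844, so FeO mass = 39.514 g.
39.514/829.700 × 100 = 4.76 wt%.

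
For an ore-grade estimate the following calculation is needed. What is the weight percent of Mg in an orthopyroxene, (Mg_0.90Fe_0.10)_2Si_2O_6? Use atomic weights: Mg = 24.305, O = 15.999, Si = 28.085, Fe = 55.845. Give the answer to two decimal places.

21.13 wt%

Molar mass of (Mg_0.90Fe_0.10)_2Si_2O_6: 1.80×24.305 + 0.20×55.845 + 2×28.085 + 6×15.999 = 207.082 g/mol.
Mass of Mg per formula unit: 1.80 × 24.305 = 43.749 g.
Weight fraction Mg = 43.749 / 207.082 = 0.2113.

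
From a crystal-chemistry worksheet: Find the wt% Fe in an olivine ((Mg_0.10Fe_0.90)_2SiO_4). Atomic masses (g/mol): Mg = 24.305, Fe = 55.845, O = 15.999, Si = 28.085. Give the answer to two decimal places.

50.91 weight percent

Molar mass of (Mg_0.10Fe_0.90)_2SiO_4: 0.20×24.305 + 1.80×55.845 + 1×28.085 + 4×15.999 = 197.463 g/mol.
Mass of Fe per formula unit: 1.80 × 55.845 = 100.521 g.
Weight fraction Fe = 100.521 / 197.463 = 0.5091.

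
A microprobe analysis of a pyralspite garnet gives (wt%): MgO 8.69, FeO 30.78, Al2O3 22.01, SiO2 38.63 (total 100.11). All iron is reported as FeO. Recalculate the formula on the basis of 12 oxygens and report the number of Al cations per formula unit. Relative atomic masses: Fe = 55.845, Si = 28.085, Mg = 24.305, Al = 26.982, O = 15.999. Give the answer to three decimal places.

2.010 Al apfu

8.69 wt% MgO ÷ 40.304 g/mol = 0.21561 mol, giving 0.21561 Mg and 0.21561 O.
30.78 wt% FeO ÷ 71.844 g/mol = 0.42843 mol, giving 0.42843 Fe and 0.42843 O.
22.01 wt% Al2O3 ÷ 101.961 g/mol = 0.21587 mol, giving 0.43174 Al and 0.64761 O.
38.63 wt% SiO2 ÷ 60.083 g/mol = 0.64294 mol, giving 0.64294 Si and 1.28588 O.
Oxygen sums to 2.57753; scaling by 12/2.57753 = 4.65562 puts the formula on 12 O.
Al: 0.43174 × 4.65562 = 2.010 atoms per formula unit.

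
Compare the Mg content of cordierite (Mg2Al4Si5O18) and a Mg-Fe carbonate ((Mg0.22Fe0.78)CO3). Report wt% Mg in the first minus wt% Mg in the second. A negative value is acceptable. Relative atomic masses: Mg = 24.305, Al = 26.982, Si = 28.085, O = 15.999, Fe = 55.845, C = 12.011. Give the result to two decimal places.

Mg in Mg2Al4Si5O18: molar mass 584.945 g/mol; 2×24.305 = 48.610 g → 8.31 wt%.
Mg in (Mg0.22Fe0.78)CO3: molar mass 108.914 g/mol; 0.22×24.305 = 5.347 g → 4.91 wt%.
Difference = 8.31 − 4.91 = 3.40 percentage points.

3.40 percentage points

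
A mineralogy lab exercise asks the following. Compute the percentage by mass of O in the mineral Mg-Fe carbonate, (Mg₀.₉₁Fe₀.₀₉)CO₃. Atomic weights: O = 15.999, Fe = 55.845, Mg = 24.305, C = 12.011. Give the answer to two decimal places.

55.07 wt%

Molar mass of (Mg₀.₉₁Fe₀.₀₉)CO₃: 0.91·24.305 + 0.09·55.845 + 1·12.011 + 3·15.999 = 87.152 g/mol.
Mass of O per formula unit: 3 × 15.999 = 47.997 g.
Weight fraction O = 47.997 / 87.152 = 0.5507.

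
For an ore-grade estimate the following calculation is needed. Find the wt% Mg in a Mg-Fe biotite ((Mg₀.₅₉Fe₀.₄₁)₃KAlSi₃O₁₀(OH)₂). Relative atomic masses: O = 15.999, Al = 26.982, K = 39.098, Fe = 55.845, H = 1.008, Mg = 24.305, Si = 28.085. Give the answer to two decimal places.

9.43 weight percent

Formula mass = 1.77·24.305 + 1.23·55.845 + 1·39.098 + 1·26.982 + 3·28.085 + 12·15.999 + 2·1.008 = 456.048 g/mol, of which 43.020 g is Mg.
So Mg makes up 43.020/456.048 = 0.0943 of the mass, i.e. 9.43%.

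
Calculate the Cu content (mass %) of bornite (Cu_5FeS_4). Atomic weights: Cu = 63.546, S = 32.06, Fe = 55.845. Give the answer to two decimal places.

63.32 mass %

M(Cu_5FeS_4) = 501.815 g/mol.
Cu contributes 5 × 63.546 = 317.730 g per mole.
317.730/501.815 = 0.6332 → 63.32%.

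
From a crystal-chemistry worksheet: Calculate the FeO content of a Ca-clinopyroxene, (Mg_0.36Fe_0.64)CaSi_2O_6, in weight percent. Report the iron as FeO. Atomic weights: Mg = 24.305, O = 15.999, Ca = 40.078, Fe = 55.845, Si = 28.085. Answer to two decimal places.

M((Mg_0.36Fe_0.64)CaSi_2O_6) = 236.733 g/mol; M(FeO) = 71.844 g/mol.
Moles FeO per formula unit = 0.64 Fe ÷ 1 = 0.6400.
FeO fraction = (0.6400 × 71.844) / 236.733 = 45.980/236.733 = 0.1942.

19.42 wt%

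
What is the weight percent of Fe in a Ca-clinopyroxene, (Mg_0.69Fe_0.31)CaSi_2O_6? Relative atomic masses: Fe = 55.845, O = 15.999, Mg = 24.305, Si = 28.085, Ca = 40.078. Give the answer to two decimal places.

Molar mass of (Mg_0.69Fe_0.31)CaSi_2O_6: 0.69*24.305 + 0.31*55.845 + 1*40.078 + 2*28.085 + 6*15.999 = 226.324 g/mol.
Mass of Fe per formula unit: 0.31 × 55.845 = 17.312 g.
Weight fraction Fe = 17.312 / 226.324 = 0.0765.

7.65 wt%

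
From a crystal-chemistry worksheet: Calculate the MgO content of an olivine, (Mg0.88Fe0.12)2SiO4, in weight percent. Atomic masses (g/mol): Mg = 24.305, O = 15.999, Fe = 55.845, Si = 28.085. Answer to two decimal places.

47.84 wt%

M((Mg0.88Fe0.12)2SiO4) = 148.261 g/mol; M(MgO) = 40.304 g/mol.
Moles MgO per formula unit = 1.76 Mg ÷ 1 = 1.7600.
MgO fraction = (1.7600 × 40.304) / 148.261 = 70.935/148.261 = 0.4784.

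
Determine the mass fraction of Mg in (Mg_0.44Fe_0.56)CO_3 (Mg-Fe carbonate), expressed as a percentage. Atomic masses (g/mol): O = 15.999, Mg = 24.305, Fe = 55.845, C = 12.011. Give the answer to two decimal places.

Formula mass = 0.44·24.305 + 0.56·55.845 + 1·12.011 + 3·15.999 = 101.975 g/mol, of which 10.694 g is Mg.
So Mg makes up 10.694/101.975 = 0.1049 of the mass, i.e. 10.49%.

10.49 weight percent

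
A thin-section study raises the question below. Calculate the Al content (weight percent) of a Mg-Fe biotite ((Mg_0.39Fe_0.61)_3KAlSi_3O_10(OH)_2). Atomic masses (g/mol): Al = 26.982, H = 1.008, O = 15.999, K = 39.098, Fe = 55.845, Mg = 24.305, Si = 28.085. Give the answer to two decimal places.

5.68 weight percent

Formula mass = 1.17×24.305 + 1.83×55.845 + 1×39.098 + 1×26.982 + 3×28.085 + 12×15.999 + 2×1.008 = 474.972 g/mol, of which 26.982 g is Al.
So Al makes up 26.982/474.972 = 0.0568 of the mass, i.e. 5.68%.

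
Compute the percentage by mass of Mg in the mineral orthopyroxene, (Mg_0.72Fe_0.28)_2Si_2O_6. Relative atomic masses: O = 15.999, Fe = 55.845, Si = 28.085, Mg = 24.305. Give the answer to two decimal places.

Molar mass of (Mg_0.72Fe_0.28)_2Si_2O_6: 1.44*24.305 + 0.56*55.845 + 2*28.085 + 6*15.999 = 218.436 g/mol.
Mass of Mg per formula unit: 1.44 × 24.305 = 34.999 g.
Weight fraction Mg = 34.999 / 218.436 = 0.1602.

16.02 mass %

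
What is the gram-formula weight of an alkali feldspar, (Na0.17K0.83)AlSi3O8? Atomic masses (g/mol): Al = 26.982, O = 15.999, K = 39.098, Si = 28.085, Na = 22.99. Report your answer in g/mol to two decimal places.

275.59 g/mol

The formula mass is the sum 0.17*22.99 + 0.83*39.098 + 1*26.982 + 3*28.085 + 8*15.999.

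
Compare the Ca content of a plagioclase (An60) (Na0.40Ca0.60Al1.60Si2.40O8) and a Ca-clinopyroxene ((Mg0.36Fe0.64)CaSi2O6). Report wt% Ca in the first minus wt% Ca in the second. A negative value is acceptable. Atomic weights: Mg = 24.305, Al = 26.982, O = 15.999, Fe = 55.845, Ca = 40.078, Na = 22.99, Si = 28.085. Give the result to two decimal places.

Ca in Na0.40Ca0.60Al1.60Si2.40O8: molar mass 271.810 g/mol; 0.60×40.078 = 24.047 g → 8.85 wt%.
Ca in (Mg0.36Fe0.64)CaSi2O6: molar mass 236.733 g/mol; 1×40.078 = 40.078 g → 16.93 wt%.
Difference = 8.85 − 16.93 = -8.08 percentage points.

-8.08 percentage points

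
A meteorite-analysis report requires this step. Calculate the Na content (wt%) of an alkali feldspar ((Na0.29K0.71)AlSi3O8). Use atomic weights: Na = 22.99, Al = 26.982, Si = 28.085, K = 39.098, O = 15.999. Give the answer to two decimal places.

Molar mass of (Na0.29K0.71)AlSi3O8: 0.29×22.99 + 0.71×39.098 + 1×26.982 + 3×28.085 + 8×15.999 = 273.656 g/mol.
Mass of Na per formula unit: 0.29 × 22.99 = 6.667 g.
Weight fraction Na = 6.667 / 273.656 = 0.0244.

2.44 wt%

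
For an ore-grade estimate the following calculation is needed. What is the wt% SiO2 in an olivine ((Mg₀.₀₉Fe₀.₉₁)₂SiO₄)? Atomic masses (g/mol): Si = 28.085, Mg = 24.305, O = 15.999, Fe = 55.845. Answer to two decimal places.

30.33 wt%

Molar mass of (Mg₀.₀₉Fe₀.₉₁)₂SiO₄ = 0.18*24.305 + 1.82*55.845 + 1*28.085 + 4*15.999 = 198.094 g/mol.
Each formula unit contains 1 Si, equivalent to 1/1 = 1.0000 mol SiO2.
M(SiO2) = 1×28.085 + 2×15.999 = 60.083 g/mol.
Mass of SiO2 per formula unit = 1.0000 × 60.083 = 60.083 g.
SiO2 wt% = 60.083 / 198.094 × 100 = 30.33%.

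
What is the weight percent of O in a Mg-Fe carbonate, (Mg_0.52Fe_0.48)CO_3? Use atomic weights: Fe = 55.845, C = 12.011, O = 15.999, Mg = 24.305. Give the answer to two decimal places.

48.26 wt%

Formula mass = 0.52×24.305 + 0.48×55.845 + 1×12.011 + 3×15.999 = 99.452 g/mol, of which 47.997 g is O.
So O makes up 47.997/99.452 = 0.4826 of the mass, i.e. 48.26%.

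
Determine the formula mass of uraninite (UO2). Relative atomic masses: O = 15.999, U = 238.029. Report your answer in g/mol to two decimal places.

M = 1×238.029 + 2×15.999

270.03 g/mol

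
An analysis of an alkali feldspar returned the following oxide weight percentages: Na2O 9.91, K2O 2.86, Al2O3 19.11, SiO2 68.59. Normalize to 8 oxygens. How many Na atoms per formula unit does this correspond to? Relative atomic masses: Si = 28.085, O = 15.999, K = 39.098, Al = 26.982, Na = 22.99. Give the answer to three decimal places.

Na2O (M=61.979): mol = 0.15989; Na = 0.31978, O = 0.15989.
K2O (M=94.195): mol = 0.03036; K = 0.06072, O = 0.03036.
Al2O3 (M=101.961): mol = 0.18742; Al = 0.37484, O = 0.56226.
SiO2 (M=60.083): mol = 1.14159; Si = 1.14159, O = 2.28318.
ΣO = 3.03569; factor = 8/ΣO = 2.63532.
Na apfu = 0.31978 × 2.63532 = 0.843.

0.843 Na apfu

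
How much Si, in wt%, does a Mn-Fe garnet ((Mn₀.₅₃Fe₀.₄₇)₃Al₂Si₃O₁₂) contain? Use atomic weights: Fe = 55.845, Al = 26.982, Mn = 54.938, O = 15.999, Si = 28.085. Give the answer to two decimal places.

M((Mn₀.₅₃Fe₀.₄₇)₃Al₂Si₃O₁₂) = 496.300 g/mol.
Si contributes 3 × 28.085 = 84.255 g per mole.
84.255/496.300 = 0.1698 → 16.98%.

16.98 wt%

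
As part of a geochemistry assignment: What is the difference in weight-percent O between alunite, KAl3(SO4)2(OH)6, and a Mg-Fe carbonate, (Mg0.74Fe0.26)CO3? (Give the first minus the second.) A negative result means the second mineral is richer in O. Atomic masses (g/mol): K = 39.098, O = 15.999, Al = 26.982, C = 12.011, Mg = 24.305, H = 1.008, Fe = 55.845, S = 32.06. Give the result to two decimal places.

M(KAl3(SO4)2(OH)6) = 414.198 g/mol, so wt% O = 223.986/414.198 × 100 = 54.08%.
M((Mg0.74Fe0.26)CO3) = 92.513 g/mol, so wt% O = 47.997/92.513 × 100 = 51.88%.
54.08 − 51.88 = 2.20 pp.

2.20 percentage points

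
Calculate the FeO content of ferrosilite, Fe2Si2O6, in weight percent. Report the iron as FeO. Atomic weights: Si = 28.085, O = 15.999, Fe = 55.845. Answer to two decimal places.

54.46 wt%

M(Fe2Si2O6) = 263.854 g/mol; M(FeO) = 71.844 g/mol.
Moles FeO per formula unit = 2 Fe ÷ 1 = 2.0000.
FeO fraction = (2.0000 × 71.844) / 263.854 = 143.688/263.854 = 0.5446.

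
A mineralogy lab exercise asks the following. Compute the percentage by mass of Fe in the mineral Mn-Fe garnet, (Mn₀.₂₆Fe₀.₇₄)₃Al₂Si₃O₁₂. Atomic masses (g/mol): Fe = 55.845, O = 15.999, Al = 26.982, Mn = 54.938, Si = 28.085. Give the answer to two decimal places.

24.94 wt%

M((Mn₀.₂₆Fe₀.₇₄)₃Al₂Si₃O₁₂) = 497.035 g/mol.
Fe contributes 2.22 × 55.845 = 123.976 g per mole.
123.976/497.035 = 0.2494 → 24.94%.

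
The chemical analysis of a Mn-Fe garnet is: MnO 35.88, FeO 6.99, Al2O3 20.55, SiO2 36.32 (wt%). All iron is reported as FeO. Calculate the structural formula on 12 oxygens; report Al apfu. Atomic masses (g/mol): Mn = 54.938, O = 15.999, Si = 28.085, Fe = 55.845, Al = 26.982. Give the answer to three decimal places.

35.88 wt% MnO ÷ 70.937 g/mol = 0.50580 mol, giving 0.50580 Mn and 0.50580 O.
6.99 wt% FeO ÷ 71.844 g/mol = 0.09729 mol, giving 0.09729 Fe and 0.09729 O.
20.55 wt% Al2O3 ÷ 101.961 g/mol = 0.20155 mol, giving 0.40310 Al and 0.60465 O.
36.32 wt% SiO2 ÷ 60.083 g/mol = 0.60450 mol, giving 0.60450 Si and 1.20900 O.
Oxygen sums to 2.41674; scaling by 12/2.41674 = 4.96537 puts the formula on 12 O.
Al: 0.40310 × 4.96537 = 2.002 atoms per formula unit.

2.002 Al apfu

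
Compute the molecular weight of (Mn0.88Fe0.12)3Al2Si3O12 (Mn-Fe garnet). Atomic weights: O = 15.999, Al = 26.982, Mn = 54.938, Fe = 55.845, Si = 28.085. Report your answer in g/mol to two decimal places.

495.35 g/mol

M = 2.64·54.938 + 0.36·55.845 + 2·26.982 + 3·28.085 + 12·15.999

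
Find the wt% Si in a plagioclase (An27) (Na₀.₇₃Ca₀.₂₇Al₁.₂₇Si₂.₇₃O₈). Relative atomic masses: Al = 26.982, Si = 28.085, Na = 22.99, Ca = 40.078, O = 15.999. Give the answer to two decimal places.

Molar mass of Na₀.₇₃Ca₀.₂₇Al₁.₂₇Si₂.₇₃O₈: 0.73*22.99 + 0.27*40.078 + 1.27*26.982 + 2.73*28.085 + 8*15.999 = 266.535 g/mol.
Mass of Si per formula unit: 2.73 × 28.085 = 76.672 g.
Weight fraction Si = 76.672 / 266.535 = 0.2877.

28.77 mass %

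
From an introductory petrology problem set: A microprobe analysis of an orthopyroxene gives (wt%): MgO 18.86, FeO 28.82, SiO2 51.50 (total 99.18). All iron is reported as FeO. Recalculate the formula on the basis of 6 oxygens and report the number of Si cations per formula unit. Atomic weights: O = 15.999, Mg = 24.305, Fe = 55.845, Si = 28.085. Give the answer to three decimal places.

MgO: 18.86/40.304 = 0.46794 mol → 0.46794 mol Mg, 0.46794 mol O.
FeO: 28.82/71.844 = 0.40115 mol → 0.40115 mol Fe, 0.40115 mol O.
SiO2: 51.50/60.083 = 0.85715 mol → 0.85715 mol Si, 1.71430 mol O.
Total oxygen = 2.58339 mol. Normalization factor = 6/2.58339 = 2.32253.
Si per 6 O = 0.85715 × 2.32253 = 1.991.

1.991 Si apfu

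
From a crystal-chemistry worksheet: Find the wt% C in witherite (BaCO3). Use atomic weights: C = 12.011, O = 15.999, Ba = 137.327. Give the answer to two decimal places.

Molar mass of BaCO3: 1·137.327 + 1·12.011 + 3·15.999 = 197.335 g/mol.
Mass of C per formula unit: 1 × 12.011 = 12.011 g.
Weight fraction C = 12.011 / 197.335 = 0.0609.

6.09 mass %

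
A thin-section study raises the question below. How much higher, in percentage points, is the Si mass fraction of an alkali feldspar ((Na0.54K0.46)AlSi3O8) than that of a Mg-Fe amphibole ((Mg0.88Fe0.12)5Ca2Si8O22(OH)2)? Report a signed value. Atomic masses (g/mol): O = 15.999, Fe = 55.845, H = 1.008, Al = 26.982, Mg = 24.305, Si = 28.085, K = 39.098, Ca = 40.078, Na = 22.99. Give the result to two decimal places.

4.22 percentage points

First mineral: 84.255 g Si in 269.629 g formula = 31.25 wt% Si.
Second mineral: 224.680 g Si in 831.277 g formula = 27.03 wt% Si.
31.25% − 27.03% gives a difference of 4.22 percentage points.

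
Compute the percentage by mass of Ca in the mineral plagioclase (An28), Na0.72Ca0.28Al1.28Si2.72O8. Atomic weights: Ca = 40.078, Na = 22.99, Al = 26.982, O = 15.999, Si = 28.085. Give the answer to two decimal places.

M(Na0.72Ca0.28Al1.28Si2.72O8) = 266.695 g/mol.
Ca contributes 0.28 × 40.078 = 11.222 g per mole.
11.222/266.695 = 0.0421 → 4.21%.

4.21 wt%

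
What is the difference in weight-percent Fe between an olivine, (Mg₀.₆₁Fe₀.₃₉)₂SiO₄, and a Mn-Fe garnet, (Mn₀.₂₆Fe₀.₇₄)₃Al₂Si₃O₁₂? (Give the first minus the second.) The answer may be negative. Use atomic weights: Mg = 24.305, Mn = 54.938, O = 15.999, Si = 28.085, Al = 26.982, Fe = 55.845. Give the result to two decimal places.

1.41 percentage points

M((Mg₀.₆₁Fe₀.₃₉)₂SiO₄) = 165.292 g/mol, so wt% Fe = 43.559/165.292 × 100 = 26.35%.
M((Mn₀.₂₆Fe₀.₇₄)₃Al₂Si₃O₁₂) = 497.035 g/mol, so wt% Fe = 123.976/497.035 × 100 = 24.94%.
26.35 − 24.94 = 1.41 pp.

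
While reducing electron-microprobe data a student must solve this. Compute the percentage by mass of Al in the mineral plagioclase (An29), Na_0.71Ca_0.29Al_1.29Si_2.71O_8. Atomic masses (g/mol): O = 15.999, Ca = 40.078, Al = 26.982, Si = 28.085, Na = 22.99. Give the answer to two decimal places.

13.04 weight percent

M(Na_0.71Ca_0.29Al_1.29Si_2.71O_8) = 266.855 g/mol.
Al contributes 1.29 × 26.982 = 34.807 g per mole.
34.807/266.855 = 0.1304 → 13.04%.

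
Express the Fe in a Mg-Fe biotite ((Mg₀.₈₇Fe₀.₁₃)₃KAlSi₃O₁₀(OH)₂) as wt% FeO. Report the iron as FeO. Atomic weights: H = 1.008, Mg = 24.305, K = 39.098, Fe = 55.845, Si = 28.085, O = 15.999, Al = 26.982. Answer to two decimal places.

Molar mass of (Mg₀.₈₇Fe₀.₁₃)₃KAlSi₃O₁₀(OH)₂ = 2.61*24.305 + 0.39*55.845 + 1*39.098 + 1*26.982 + 3*28.085 + 12*15.999 + 2*1.008 = 429.555 g/mol.
Each formula unit contains 0.39 Fe, equivalent to 0.39/1 = 0.3900 mol FeO.
M(FeO) = 1×55.845 + 1×15.999 = 71.844 g/mol.
Mass of FeO per formula unit = 0.3900 × 71.844 = 28.019 g.
FeO wt% = 28.019 / 429.555 × 100 = 6.52%.

6.52 wt%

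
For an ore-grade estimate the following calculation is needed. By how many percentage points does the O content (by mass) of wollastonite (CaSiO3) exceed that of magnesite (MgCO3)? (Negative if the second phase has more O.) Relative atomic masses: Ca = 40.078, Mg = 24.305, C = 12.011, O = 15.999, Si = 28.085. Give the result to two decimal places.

M(CaSiO3) = 116.160 g/mol, so wt% O = 47.997/116.160 × 100 = 41.32%.
M(MgCO3) = 84.313 g/mol, so wt% O = 47.997/84.313 × 100 = 56.93%.
41.32 − 56.93 = -15.61 pp.

-15.61 percentage points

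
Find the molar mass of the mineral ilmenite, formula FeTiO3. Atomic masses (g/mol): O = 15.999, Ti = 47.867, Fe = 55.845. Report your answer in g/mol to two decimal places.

Fe: 1 × 55.845 = 55.8450
Ti: 1 × 47.867 = 47.8670
O: 3 × 15.999 = 47.9970
Summing the contributions gives the formula mass.

151.71 g/mol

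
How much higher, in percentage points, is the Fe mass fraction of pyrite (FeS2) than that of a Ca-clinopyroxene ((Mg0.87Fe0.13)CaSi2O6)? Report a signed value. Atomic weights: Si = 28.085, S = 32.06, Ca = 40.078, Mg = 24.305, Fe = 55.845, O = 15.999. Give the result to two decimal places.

43.26 percentage points

M(FeS2) = 119.965 g/mol, so wt% Fe = 55.845/119.965 × 100 = 46.55%.
M((Mg0.87Fe0.13)CaSi2O6) = 220.647 g/mol, so wt% Fe = 7.260/220.647 × 100 = 3.29%.
46.55 − 3.29 = 43.26 pp.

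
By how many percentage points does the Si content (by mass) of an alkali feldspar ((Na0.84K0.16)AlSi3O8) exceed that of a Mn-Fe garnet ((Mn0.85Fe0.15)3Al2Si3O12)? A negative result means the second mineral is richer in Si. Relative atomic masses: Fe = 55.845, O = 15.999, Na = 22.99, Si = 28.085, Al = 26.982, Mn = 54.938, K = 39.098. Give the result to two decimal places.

14.81 percentage points

M((Na0.84K0.16)AlSi3O8) = 264.796 g/mol, so wt% Si = 84.255/264.796 × 100 = 31.82%.
M((Mn0.85Fe0.15)3Al2Si3O12) = 495.429 g/mol, so wt% Si = 84.255/495.429 × 100 = 17.01%.
31.82 − 17.01 = 14.81 pp.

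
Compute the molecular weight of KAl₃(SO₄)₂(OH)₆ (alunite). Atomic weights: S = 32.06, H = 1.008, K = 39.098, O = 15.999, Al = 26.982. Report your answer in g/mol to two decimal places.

414.20 g/mol

M = 1×39.098 + 3×26.982 + 2×32.06 + 14×15.999 + 6×1.008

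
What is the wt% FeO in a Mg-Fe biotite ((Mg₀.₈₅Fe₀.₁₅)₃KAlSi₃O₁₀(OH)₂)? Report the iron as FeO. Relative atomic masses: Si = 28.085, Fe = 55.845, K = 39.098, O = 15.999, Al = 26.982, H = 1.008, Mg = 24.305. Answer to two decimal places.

7.49 wt%

Molar mass of (Mg₀.₈₅Fe₀.₁₅)₃KAlSi₃O₁₀(OH)₂ = 2.55*24.305 + 0.45*55.845 + 1*39.098 + 1*26.982 + 3*28.085 + 12*15.999 + 2*1.008 = 431.447 g/mol.
Each formula unit contains 0.45 Fe, equivalent to 0.45/1 = 0.4500 mol FeO.
M(FeO) = 1×55.845 + 1×15.999 = 71.844 g/mol.
Mass of FeO per formula unit = 0.4500 × 71.844 = 32.330 g.
FeO wt% = 32.330 / 431.447 × 100 = 7.49%.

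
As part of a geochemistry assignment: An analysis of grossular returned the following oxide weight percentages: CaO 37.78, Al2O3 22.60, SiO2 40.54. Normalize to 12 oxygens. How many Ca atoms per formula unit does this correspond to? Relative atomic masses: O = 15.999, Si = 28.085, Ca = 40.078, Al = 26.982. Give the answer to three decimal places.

3.008 Ca apfu

CaO (M=56.077): mol = 0.67372; Ca = 0.67372, O = 0.67372.
Al2O3 (M=101.961): mol = 0.22165; Al = 0.44330, O = 0.66495.
SiO2 (M=60.083): mol = 0.67473; Si = 0.67473, O = 1.34946.
ΣO = 2.68813; factor = 12/ΣO = 4.46407.
Ca apfu = 0.67372 × 4.46407 = 3.008.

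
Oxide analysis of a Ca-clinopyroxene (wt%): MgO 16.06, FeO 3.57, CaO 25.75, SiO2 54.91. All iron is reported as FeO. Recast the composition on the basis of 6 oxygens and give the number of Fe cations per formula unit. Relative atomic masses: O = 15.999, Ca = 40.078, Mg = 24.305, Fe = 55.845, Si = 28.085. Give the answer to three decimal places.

MgO (M=40.304): mol = 0.39847; Mg = 0.39847, O = 0.39847.
FeO (M=71.844): mol = 0.04969; Fe = 0.04969, O = 0.04969.
CaO (M=56.077): mol = 0.45919; Ca = 0.45919, O = 0.45919.
SiO2 (M=60.083): mol = 0.91390; Si = 0.91390, O = 1.82780.
ΣO = 2.73515; factor = 6/ΣO = 2.19366.
Fe apfu = 0.04969 × 2.19366 = 0.109.

0.109 Fe apfu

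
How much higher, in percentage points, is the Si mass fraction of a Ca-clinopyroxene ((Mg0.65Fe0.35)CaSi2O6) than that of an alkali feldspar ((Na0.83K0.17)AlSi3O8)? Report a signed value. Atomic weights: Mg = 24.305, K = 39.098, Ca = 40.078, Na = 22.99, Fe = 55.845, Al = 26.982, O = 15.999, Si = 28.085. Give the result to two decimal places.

M((Mg0.65Fe0.35)CaSi2O6) = 227.586 g/mol, so wt% Si = 56.170/227.586 × 100 = 24.68%.
M((Na0.83K0.17)AlSi3O8) = 264.957 g/mol, so wt% Si = 84.255/264.957 × 100 = 31.80%.
24.68 − 31.80 = -7.12 pp.

-7.12 percentage points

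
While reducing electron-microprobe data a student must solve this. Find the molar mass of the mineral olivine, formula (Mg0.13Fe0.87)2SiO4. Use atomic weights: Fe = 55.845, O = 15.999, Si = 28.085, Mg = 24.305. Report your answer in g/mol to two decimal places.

The formula mass is the sum 0.26·24.305 + 1.74·55.845 + 1·28.085 + 4·15.999.

195.57 g/mol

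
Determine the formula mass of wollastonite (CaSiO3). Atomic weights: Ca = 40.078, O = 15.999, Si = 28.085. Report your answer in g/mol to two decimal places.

116.16 g/mol

Ca: 1 × 40.078 = 40.0780
Si: 1 × 28.085 = 28.0850
O: 3 × 15.999 = 47.9970
Summing the contributions gives the formula mass.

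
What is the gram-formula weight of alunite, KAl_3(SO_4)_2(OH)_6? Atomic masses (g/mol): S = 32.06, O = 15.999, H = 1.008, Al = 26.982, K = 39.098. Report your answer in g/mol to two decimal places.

414.20 g/mol

The formula mass is the sum 1·39.098 + 3·26.982 + 2·32.06 + 14·15.999 + 6·1.008.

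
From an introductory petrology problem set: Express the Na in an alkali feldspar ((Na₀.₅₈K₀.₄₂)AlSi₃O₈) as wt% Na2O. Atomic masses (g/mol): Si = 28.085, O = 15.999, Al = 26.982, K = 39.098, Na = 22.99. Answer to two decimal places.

Formula mass = 268.984 g/mol.
0.58 Na → 0.2900 mol Na2O per formula unit; M(Na2O) = 61.979, so Na2O mass = 17.974 g.
17.974/268.984 × 100 = 6.68 wt%.

6.68 wt%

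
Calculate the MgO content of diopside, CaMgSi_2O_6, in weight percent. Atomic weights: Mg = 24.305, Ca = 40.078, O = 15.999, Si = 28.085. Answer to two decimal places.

Molar mass of CaMgSi_2O_6 = 1*40.078 + 1*24.305 + 2*28.085 + 6*15.999 = 216.547 g/mol.
Each formula unit contains 1 Mg, equivalent to 1/1 = 1.0000 mol MgO.
M(MgO) = 1×24.305 + 1×15.999 = 40.304 g/mol.
Mass of MgO per formula unit = 1.0000 × 40.304 = 40.304 g.
MgO wt% = 40.304 / 216.547 × 100 = 18.61%.

18.61 wt%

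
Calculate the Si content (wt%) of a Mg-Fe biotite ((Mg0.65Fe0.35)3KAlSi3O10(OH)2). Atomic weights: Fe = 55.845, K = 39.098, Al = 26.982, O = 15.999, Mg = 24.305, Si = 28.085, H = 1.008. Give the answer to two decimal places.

M((Mg0.65Fe0.35)3KAlSi3O10(OH)2) = 450.371 g/mol.
Si contributes 3 × 28.085 = 84.255 g per mole.
84.255/450.371 = 0.1871 → 18.71%.

18.71 wt%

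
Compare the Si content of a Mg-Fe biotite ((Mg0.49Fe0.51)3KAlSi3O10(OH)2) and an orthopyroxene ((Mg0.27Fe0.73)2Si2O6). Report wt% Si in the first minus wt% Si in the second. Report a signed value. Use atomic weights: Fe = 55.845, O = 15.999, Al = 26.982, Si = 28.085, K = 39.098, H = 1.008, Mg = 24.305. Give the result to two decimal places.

First mineral: 84.255 g Si in 465.510 g formula = 18.10 wt% Si.
Second mineral: 56.170 g Si in 246.822 g formula = 22.76 wt% Si.
18.10% − 22.76% gives a difference of -4.66 percentage points.

-4.66 percentage points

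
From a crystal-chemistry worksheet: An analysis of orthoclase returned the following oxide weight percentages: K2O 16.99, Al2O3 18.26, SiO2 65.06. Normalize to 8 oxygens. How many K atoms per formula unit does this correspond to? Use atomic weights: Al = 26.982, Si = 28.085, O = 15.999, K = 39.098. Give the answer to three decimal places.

K2O (M=94.195): mol = 0.18037; K = 0.36074, O = 0.18037.
Al2O3 (M=101.961): mol = 0.17909; Al = 0.35818, O = 0.53727.
SiO2 (M=60.083): mol = 1.08284; Si = 1.08284, O = 2.16568.
ΣO = 2.88332; factor = 8/ΣO = 2.77458.
K apfu = 0.36074 × 2.77458 = 1.001.

1.001 K apfu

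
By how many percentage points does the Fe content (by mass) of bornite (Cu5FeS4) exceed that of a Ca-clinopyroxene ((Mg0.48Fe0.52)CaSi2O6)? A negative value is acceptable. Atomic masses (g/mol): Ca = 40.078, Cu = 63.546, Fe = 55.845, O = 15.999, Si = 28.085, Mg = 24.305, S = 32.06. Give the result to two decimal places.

-1.34 percentage points

M(Cu5FeS4) = 501.815 g/mol, so wt% Fe = 55.845/501.815 × 100 = 11.13%.
M((Mg0.48Fe0.52)CaSi2O6) = 232.948 g/mol, so wt% Fe = 29.039/232.948 × 100 = 12.47%.
11.13 − 12.47 = -1.34 pp.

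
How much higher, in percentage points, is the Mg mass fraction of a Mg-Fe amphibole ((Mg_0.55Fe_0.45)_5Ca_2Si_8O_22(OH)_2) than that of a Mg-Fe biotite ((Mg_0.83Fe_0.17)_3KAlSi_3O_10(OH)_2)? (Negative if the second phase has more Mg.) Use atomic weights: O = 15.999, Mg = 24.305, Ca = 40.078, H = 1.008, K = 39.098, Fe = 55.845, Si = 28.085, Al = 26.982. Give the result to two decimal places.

Mg in (Mg_0.55Fe_0.45)_5Ca_2Si_8O_22(OH)_2: molar mass 883.318 g/mol; 2.75×24.305 = 66.839 g → 7.57 wt%.
Mg in (Mg_0.83Fe_0.17)_3KAlSi_3O_10(OH)_2: molar mass 433.339 g/mol; 2.49×24.305 = 60.519 g → 13.97 wt%.
Difference = 7.57 − 13.97 = -6.40 percentage points.

-6.40 percentage points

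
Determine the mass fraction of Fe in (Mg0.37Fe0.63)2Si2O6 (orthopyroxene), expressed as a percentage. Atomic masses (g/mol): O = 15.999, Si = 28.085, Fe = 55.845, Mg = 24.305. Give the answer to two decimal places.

M((Mg0.37Fe0.63)2Si2O6) = 240.514 g/mol.
Fe contributes 1.26 × 55.845 = 70.365 g per mole.
70.365/240.514 = 0.2926 → 29.26%.

29.26 wt%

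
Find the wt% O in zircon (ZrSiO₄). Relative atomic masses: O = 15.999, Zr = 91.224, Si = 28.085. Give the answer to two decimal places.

M(ZrSiO₄) = 183.305 g/mol.
O contributes 4 × 15.999 = 63.996 g per mole.
63.996/183.305 = 0.3491 → 34.91%.

34.91 mass %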